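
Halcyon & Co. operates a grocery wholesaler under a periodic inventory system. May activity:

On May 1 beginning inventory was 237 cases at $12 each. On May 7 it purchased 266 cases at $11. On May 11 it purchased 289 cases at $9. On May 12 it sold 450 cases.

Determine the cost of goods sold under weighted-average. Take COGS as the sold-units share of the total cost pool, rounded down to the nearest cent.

May 12, sell 450: 450/792 × $8,371.00 → $4,756.25
Ending inventory (cost pool remaining) = $3,614.75
Check: goods available $8,371.00 = COGS $4,756.25 + ending $3,614.75

COGS = $4,756.25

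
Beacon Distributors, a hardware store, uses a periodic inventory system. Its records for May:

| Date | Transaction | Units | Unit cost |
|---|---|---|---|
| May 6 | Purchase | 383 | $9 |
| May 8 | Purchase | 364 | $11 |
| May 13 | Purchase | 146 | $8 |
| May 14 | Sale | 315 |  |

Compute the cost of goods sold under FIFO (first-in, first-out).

May 14, 315 sold [FIFO — oldest first]: 315 @ $9 = $2,835
Ending inventory: 68 @ $9 + 364 @ $11 + 146 @ $8 = $5,784

COGS = $2,835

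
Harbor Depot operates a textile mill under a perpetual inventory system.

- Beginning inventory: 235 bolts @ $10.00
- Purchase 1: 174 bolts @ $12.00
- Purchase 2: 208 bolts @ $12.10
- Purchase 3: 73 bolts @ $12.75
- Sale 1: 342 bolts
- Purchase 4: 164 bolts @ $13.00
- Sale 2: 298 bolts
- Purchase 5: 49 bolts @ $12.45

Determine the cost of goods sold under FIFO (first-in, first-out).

Sale 1 (342) [FIFO — oldest first]: 235 @ $10.00 + 107 @ $12.00 = $3,634.00
Sale 2 (298) [FIFO — oldest first]: 67 @ $12.00 + 208 @ $12.10 + 23 @ $12.75 = $3,614.05
Total COGS = $3,634.00 + $3,614.05 = $7,248.05
Ending inventory: 50 @ $12.75 + 164 @ $13.00 + 49 @ $12.45 = $3,379.55
Check: goods available $10,627.60 = COGS $7,248.05 + ending $3,379.55

COGS = $7,248.05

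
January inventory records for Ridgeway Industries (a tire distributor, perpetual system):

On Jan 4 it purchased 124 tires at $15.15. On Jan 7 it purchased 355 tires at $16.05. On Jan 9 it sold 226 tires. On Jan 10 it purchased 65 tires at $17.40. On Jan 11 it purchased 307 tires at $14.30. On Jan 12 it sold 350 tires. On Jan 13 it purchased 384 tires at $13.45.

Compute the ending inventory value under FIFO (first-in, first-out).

Jan 9, 226 sold [FIFO — oldest first]: 124 @ $15.15 + 102 @ $16.05 = $3,515.70
Jan 12, 350 sold [FIFO — oldest first]: 253 @ $16.05 + 65 @ $17.40 + 32 @ $14.30 = $5,649.25
Total COGS = $3,515.70 + $5,649.25 = $9,164.95
Ending inventory: 275 @ $14.30 + 384 @ $13.45 = $9,097.30

Ending inventory = $9,097.30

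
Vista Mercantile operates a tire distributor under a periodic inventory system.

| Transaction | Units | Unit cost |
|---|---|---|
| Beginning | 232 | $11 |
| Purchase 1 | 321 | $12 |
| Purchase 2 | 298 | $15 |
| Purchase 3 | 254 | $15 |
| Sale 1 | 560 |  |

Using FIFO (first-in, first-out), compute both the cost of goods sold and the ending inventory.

COGS = $6,509; ending inventory = $8,175

Sale 1 (560) [FIFO — oldest first]: 232 @ $11 + 321 @ $12 + 7 @ $15 = $6,509
Ending inventory: 291 @ $15 + 254 @ $15 = $8,175
Check: goods available $14,684 = COGS $6,509 + ending $8,175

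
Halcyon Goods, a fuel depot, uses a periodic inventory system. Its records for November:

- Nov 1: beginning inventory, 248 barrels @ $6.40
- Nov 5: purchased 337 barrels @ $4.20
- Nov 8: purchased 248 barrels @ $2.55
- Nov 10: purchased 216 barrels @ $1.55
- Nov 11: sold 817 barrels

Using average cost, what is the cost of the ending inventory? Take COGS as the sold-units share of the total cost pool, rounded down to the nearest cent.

Nov 11, sell 817: 817/1049 × $3,969.80 → $3,091.82
Ending inventory (cost pool remaining) = $877.98
Check: goods available $3,969.80 = COGS $3,091.82 + ending $877.98

Ending inventory = $877.98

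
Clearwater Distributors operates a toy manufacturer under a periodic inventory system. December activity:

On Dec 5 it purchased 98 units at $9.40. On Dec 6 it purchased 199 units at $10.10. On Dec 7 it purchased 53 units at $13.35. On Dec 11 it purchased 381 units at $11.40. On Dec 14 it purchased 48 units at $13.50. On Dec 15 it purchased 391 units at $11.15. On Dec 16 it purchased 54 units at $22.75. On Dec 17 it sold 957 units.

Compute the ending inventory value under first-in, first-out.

Ending inventory = $3,603.45

Dec 17, 957 sold [FIFO — oldest first]: 98 @ $9.40 + 199 @ $10.10 + 53 @ $13.35 + 381 @ $11.40 + 48 @ $13.50 + 178 @ $11.15 = $10,614.75
Ending inventory: 213 @ $11.15 + 54 @ $22.75 = $3,603.45
Check: goods available $14,218.20 = COGS $10,614.75 + ending $3,603.45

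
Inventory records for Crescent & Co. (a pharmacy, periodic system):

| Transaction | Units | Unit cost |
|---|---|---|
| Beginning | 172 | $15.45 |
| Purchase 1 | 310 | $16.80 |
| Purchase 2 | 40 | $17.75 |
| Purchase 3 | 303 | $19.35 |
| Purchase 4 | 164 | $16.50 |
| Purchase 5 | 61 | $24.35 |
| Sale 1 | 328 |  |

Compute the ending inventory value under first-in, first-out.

Ending inventory = $13,351.60

Sale 1 (328) [FIFO — oldest first]: 172 @ $15.45 + 156 @ $16.80 = $5,278.20
Ending inventory: 154 @ $16.80 + 40 @ $17.75 + 303 @ $19.35 + 164 @ $16.50 + 61 @ $24.35 = $13,351.60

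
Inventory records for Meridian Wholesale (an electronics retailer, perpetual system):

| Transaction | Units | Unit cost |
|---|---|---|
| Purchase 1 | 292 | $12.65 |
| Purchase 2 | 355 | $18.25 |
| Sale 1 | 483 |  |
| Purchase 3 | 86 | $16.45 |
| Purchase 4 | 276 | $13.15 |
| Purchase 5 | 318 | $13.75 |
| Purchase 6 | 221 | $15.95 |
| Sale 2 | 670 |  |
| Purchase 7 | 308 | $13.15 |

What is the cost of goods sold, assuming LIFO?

Sale 1 (483) [LIFO — newest first]: 355 @ $18.25 + 128 @ $12.65 = $8,097.95
Sale 2 (670) [LIFO — newest first]: 221 @ $15.95 + 318 @ $13.75 + 131 @ $13.15 = $9,620.10
Total COGS = $8,097.95 + $9,620.10 = $17,718.05
Ending inventory: 164 @ $12.65 + 86 @ $16.45 + 145 @ $13.15 + 308 @ $13.15 = $9,446.25

COGS = $17,718.05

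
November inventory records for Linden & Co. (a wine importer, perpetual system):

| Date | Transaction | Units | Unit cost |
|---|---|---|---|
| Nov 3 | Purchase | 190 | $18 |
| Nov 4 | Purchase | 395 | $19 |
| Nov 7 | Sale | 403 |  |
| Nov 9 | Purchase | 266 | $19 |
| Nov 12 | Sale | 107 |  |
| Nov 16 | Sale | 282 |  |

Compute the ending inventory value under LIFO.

Nov 7, 403 sold [LIFO — newest first]: 395 @ $19 + 8 @ $18 = $7,649
Nov 12, 107 sold [LIFO — newest first]: 107 @ $19 = $2,033
Nov 16, 282 sold [LIFO — newest first]: 159 @ $19 + 123 @ $18 = $5,235
Total COGS = $7,649 + $2,033 + $5,235 = $14,917
Ending inventory: 59 @ $18 = $1,062

Ending inventory = $1,062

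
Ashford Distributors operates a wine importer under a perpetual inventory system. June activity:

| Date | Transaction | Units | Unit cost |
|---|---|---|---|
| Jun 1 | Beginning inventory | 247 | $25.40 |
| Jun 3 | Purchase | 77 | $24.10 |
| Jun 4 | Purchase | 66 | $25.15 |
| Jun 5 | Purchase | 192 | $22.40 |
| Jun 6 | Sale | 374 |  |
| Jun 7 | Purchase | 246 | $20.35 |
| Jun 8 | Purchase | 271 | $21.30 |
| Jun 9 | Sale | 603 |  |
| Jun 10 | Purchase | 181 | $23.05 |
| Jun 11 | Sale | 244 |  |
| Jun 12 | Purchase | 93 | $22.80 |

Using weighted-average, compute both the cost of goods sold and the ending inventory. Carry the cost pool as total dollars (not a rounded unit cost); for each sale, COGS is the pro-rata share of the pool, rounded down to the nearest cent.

After Jun 1: 247 on hand, pool $6,273.80 (≈ $25.4000 each)
After Jun 3: 324 on hand, pool $8,129.50 (≈ $25.0910 each)
After Jun 4: 390 on hand, pool $9,789.40 (≈ $25.1010 each)
After Jun 5: 582 on hand, pool $14,090.20 (≈ $24.2100 each)
Jun 6, sell 374: 374/582 × $14,090.20 → $9,054.52
After Jun 7: 454 on hand, pool $10,041.78 (≈ $22.1185 each)
After Jun 8: 725 on hand, pool $15,814.08 (≈ $21.8125 each)
Jun 9, sell 603: 603/725 × $15,814.08 → $13,152.95
After Jun 10: 303 on hand, pool $6,833.18 (≈ $22.5517 each)
Jun 11, sell 244: 244/303 × $6,833.18 → $5,502.62
After Jun 12: 152 on hand, pool $3,450.96 (≈ $22.7037 each)
Total COGS = $9,054.52 + $13,152.95 + $5,502.62 = $27,710.09
Ending inventory (cost pool remaining) = $3,450.96

COGS = $27,710.09; ending inventory = $3,450.96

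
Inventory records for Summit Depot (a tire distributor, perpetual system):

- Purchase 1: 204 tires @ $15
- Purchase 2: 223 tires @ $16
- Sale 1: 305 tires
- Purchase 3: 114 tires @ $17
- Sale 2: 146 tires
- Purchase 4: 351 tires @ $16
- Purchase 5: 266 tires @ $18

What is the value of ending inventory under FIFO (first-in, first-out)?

Sale 1 (305) [FIFO — oldest first]: 204 @ $15 + 101 @ $16 = $4,676
Sale 2 (146) [FIFO — oldest first]: 122 @ $16 + 24 @ $17 = $2,360
Total COGS = $4,676 + $2,360 = $7,036
Ending inventory: 90 @ $17 + 351 @ $16 + 266 @ $18 = $11,934
Check: goods available $18,970 = COGS $7,036 + ending $11,934

Ending inventory = $11,934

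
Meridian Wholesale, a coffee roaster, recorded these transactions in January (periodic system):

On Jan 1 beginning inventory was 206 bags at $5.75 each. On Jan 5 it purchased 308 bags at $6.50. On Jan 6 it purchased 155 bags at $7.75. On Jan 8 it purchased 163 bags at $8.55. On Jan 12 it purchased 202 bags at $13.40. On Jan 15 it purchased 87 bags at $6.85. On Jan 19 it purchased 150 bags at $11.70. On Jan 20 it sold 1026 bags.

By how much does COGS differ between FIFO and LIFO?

$1,020.15

FIFO COGS: 206 @ $5.75 + 308 @ $6.50 + 155 @ $7.75 + 163 @ $8.55 + 194 @ $13.40 = $8,381.00
LIFO COGS: 150 @ $11.70 + 87 @ $6.85 + 202 @ $13.40 + 163 @ $8.55 + 155 @ $7.75 + 269 @ $6.50 = $9,401.15
Difference = |$8,381.00 − $9,401.15| = $1,020.15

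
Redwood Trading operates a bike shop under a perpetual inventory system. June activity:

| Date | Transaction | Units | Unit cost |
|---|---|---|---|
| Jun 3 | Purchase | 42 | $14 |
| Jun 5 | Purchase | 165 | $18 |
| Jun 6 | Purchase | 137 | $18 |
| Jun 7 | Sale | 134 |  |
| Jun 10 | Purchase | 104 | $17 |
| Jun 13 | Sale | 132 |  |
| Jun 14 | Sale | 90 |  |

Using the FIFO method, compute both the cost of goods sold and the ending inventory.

Jun 7, 134 sold [FIFO — oldest first]: 42 @ $14 + 92 @ $18 = $2,244
Jun 13, 132 sold [FIFO — oldest first]: 73 @ $18 + 59 @ $18 = $2,376
Jun 14, 90 sold [FIFO — oldest first]: 78 @ $18 + 12 @ $17 = $1,608
Total COGS = $2,244 + $2,376 + $1,608 = $6,228
Ending inventory: 92 @ $17 = $1,564

COGS = $6,228; ending inventory = $1,564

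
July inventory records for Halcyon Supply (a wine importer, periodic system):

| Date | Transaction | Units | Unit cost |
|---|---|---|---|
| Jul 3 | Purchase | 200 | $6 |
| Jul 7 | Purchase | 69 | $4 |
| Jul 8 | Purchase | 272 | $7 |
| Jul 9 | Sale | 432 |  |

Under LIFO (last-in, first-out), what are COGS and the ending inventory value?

COGS = $2,726; ending inventory = $654

Jul 9, 432 sold [LIFO — newest first]: 272 @ $7 + 69 @ $4 + 91 @ $6 = $2,726
Ending inventory: 109 @ $6 = $654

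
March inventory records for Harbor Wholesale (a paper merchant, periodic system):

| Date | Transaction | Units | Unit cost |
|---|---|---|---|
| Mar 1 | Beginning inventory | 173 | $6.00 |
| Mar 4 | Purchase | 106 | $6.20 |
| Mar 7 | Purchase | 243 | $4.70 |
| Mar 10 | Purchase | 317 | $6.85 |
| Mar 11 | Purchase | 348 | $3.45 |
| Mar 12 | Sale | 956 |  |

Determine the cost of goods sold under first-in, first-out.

COGS = $5,412.40

Mar 12, 956 sold [FIFO — oldest first]: 173 @ $6.00 + 106 @ $6.20 + 243 @ $4.70 + 317 @ $6.85 + 117 @ $3.45 = $5,412.40
Ending inventory: 231 @ $3.45 = $796.95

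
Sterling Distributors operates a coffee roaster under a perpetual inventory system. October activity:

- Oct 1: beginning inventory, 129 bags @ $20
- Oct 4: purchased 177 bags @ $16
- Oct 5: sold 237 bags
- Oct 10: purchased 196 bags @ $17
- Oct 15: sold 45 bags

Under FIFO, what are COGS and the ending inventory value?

COGS = $5,028; ending inventory = $3,716

Oct 5, 237 sold [FIFO — oldest first]: 129 @ $20 + 108 @ $16 = $4,308
Oct 15, 45 sold [FIFO — oldest first]: 45 @ $16 = $720
Total COGS = $4,308 + $720 = $5,028
Ending inventory: 24 @ $16 + 196 @ $17 = $3,716
Check: goods available $8,744 = COGS $5,028 + ending $3,716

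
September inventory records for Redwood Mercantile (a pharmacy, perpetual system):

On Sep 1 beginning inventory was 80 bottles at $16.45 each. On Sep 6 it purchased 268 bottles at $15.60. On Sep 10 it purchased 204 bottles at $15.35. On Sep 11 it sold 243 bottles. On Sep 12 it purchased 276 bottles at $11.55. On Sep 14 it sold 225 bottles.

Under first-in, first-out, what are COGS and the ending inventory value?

Sep 11, 243 sold [FIFO — oldest first]: 80 @ $16.45 + 163 @ $15.60 = $3,858.80
Sep 14, 225 sold [FIFO — oldest first]: 105 @ $15.60 + 120 @ $15.35 = $3,480.00
Total COGS = $3,858.80 + $3,480.00 = $7,338.80
Ending inventory: 84 @ $15.35 + 276 @ $11.55 = $4,477.20
Check: goods available $11,816.00 = COGS $7,338.80 + ending $4,477.20

COGS = $7,338.80; ending inventory = $4,477.20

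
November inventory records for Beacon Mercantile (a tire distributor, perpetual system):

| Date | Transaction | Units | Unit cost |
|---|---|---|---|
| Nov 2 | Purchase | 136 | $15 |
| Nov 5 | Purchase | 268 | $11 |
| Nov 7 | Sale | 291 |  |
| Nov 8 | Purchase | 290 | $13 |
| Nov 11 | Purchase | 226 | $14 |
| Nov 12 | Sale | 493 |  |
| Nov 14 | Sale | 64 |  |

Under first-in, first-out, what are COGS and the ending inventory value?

Nov 7, 291 sold [FIFO — oldest first]: 136 @ $15 + 155 @ $11 = $3,745
Nov 12, 493 sold [FIFO — oldest first]: 113 @ $11 + 290 @ $13 + 90 @ $14 = $6,273
Nov 14, 64 sold [FIFO — oldest first]: 64 @ $14 = $896
Total COGS = $3,745 + $6,273 + $896 = $10,914
Ending inventory: 72 @ $14 = $1,008

COGS = $10,914; ending inventory = $1,008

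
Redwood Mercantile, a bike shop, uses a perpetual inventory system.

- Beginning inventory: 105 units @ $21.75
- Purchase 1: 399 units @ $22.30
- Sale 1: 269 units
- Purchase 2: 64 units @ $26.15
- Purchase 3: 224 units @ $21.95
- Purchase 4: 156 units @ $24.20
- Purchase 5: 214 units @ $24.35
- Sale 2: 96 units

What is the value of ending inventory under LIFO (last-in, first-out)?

Ending inventory = $18,421.65

Sale 1 (269) [LIFO — newest first]: 269 @ $22.30 = $5,998.70
Sale 2 (96) [LIFO — newest first]: 96 @ $24.35 = $2,337.60
Total COGS = $5,998.70 + $2,337.60 = $8,336.30
Ending inventory: 105 @ $21.75 + 130 @ $22.30 + 64 @ $26.15 + 224 @ $21.95 + 156 @ $24.20 + 118 @ $24.35 = $18,421.65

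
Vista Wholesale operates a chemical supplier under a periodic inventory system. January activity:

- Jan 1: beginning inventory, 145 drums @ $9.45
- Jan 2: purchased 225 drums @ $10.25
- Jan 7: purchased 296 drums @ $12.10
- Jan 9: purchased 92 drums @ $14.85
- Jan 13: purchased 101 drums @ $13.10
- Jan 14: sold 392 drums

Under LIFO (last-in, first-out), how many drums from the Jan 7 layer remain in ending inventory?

97

Jan 14, 392 sold [LIFO — newest first]: 101 @ $13.10 + 92 @ $14.85 + 199 @ $12.10 = $5,097.20
Ending inventory: 145 @ $9.45 + 225 @ $10.25 + 97 @ $12.10 = $4,850.20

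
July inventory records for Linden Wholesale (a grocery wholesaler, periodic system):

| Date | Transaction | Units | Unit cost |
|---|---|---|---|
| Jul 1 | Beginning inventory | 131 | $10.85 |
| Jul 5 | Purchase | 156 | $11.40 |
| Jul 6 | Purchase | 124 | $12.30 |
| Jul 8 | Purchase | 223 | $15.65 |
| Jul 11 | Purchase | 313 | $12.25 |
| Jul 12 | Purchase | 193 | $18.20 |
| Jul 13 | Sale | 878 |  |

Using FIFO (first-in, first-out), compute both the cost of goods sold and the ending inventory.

COGS = $11,203.90; ending inventory = $4,357.85

Jul 13, 878 sold [FIFO — oldest first]: 131 @ $10.85 + 156 @ $11.40 + 124 @ $12.30 + 223 @ $15.65 + 244 @ $12.25 = $11,203.90
Ending inventory: 69 @ $12.25 + 193 @ $18.20 = $4,357.85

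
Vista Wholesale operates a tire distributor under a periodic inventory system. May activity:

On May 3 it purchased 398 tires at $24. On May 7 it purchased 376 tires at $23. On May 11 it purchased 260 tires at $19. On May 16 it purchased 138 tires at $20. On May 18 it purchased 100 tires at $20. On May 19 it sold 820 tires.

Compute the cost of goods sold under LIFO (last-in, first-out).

May 19, 820 sold [LIFO — newest first]: 100 @ $20 + 138 @ $20 + 260 @ $19 + 322 @ $23 = $17,106
Ending inventory: 398 @ $24 + 54 @ $23 = $10,794
Check: goods available $27,900 = COGS $17,106 + ending $10,794

COGS = $17,106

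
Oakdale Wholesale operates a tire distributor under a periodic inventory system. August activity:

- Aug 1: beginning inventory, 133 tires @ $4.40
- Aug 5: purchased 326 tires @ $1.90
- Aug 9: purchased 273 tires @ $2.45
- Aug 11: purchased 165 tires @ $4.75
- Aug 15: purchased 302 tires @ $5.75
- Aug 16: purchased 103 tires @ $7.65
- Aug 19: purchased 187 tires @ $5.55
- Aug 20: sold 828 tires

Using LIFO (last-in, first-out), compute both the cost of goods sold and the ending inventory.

Aug 20, 828 sold [LIFO — newest first]: 187 @ $5.55 + 103 @ $7.65 + 302 @ $5.75 + 165 @ $4.75 + 71 @ $2.45 = $4,520.00
Ending inventory: 133 @ $4.40 + 326 @ $1.90 + 202 @ $2.45 = $1,699.50
Check: goods available $6,219.50 = COGS $4,520.00 + ending $1,699.50

COGS = $4,520.00; ending inventory = $1,699.50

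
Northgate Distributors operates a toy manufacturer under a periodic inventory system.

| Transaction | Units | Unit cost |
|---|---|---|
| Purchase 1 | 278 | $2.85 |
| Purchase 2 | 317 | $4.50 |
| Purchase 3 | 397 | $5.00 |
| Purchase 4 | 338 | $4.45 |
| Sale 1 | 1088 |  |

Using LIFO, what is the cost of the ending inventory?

Sale 1 (1088) [LIFO — newest first]: 338 @ $4.45 + 397 @ $5.00 + 317 @ $4.50 + 36 @ $2.85 = $5,018.20
Ending inventory: 242 @ $2.85 = $689.70
Check: goods available $5,707.90 = COGS $5,018.20 + ending $689.70

Ending inventory = $689.70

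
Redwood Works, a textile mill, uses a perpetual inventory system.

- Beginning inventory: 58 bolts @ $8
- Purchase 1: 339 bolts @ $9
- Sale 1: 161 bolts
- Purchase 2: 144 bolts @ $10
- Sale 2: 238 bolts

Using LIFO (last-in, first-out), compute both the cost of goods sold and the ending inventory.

COGS = $3,735; ending inventory = $1,220

Sale 1 (161) [LIFO — newest first]: 161 @ $9 = $1,449
Sale 2 (238) [LIFO — newest first]: 144 @ $10 + 94 @ $9 = $2,286
Total COGS = $1,449 + $2,286 = $3,735
Ending inventory: 58 @ $8 + 84 @ $9 = $1,220
Check: goods available $4,955 = COGS $3,735 + ending $1,220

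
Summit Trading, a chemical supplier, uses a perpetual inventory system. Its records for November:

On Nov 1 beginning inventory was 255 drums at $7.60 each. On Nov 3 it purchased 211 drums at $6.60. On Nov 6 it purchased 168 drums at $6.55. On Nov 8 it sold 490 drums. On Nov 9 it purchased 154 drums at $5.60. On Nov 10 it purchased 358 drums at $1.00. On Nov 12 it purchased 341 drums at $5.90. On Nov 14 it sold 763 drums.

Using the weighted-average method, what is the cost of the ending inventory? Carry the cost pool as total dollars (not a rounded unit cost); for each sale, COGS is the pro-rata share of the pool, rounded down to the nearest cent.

After Nov 1: 255 on hand, pool $1,938.00 (≈ $7.6000 each)
After Nov 3: 466 on hand, pool $3,330.60 (≈ $7.1472 each)
After Nov 6: 634 on hand, pool $4,431.00 (≈ $6.9890 each)
Nov 8, sell 490: 490/634 × $4,431.00 → $3,424.58
After Nov 9: 298 on hand, pool $1,868.82 (≈ $6.2712 each)
After Nov 10: 656 on hand, pool $2,226.82 (≈ $3.3945 each)
After Nov 12: 997 on hand, pool $4,238.72 (≈ $4.2515 each)
Nov 14, sell 763: 763/997 × $4,238.72 → $3,243.87
Total COGS = $3,424.58 + $3,243.87 = $6,668.45
Ending inventory (cost pool remaining) = $994.85

Ending inventory = $994.85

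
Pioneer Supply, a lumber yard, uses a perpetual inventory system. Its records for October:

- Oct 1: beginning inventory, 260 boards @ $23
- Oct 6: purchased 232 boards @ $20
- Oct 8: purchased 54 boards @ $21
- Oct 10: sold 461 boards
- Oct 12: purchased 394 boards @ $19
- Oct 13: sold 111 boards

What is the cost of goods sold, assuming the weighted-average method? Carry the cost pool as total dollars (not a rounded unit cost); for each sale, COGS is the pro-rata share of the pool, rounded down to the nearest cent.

COGS = $12,082.94

After Oct 1: 260 on hand, pool $5,980.00 (≈ $23.0000 each)
After Oct 6: 492 on hand, pool $10,620.00 (≈ $21.5854 each)
After Oct 8: 546 on hand, pool $11,754.00 (≈ $21.5275 each)
Oct 10, sell 461: 461/546 × $11,754.00 → $9,924.16
After Oct 12: 479 on hand, pool $9,315.84 (≈ $19.4485 each)
Oct 13, sell 111: 111/479 × $9,315.84 → $2,158.78
Total COGS = $9,924.16 + $2,158.78 = $12,082.94
Ending inventory (cost pool remaining) = $7,157.06
Check: goods available $19,240.00 = COGS $12,082.94 + ending $7,157.06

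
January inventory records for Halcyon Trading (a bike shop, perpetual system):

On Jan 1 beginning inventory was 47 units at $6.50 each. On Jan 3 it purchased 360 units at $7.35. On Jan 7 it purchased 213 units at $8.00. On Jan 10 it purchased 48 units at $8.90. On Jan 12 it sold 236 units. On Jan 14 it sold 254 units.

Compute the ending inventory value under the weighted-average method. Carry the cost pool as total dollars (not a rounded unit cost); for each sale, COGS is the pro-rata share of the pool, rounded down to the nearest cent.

After Jan 1: 47 on hand, pool $305.50 (≈ $6.5000 each)
After Jan 3: 407 on hand, pool $2,951.50 (≈ $7.2518 each)
After Jan 7: 620 on hand, pool $4,655.50 (≈ $7.5089 each)
After Jan 10: 668 on hand, pool $5,082.70 (≈ $7.6088 each)
Jan 12, sell 236: 236/668 × $5,082.70 → $1,795.68
Jan 14, sell 254: 254/432 × $3,287.02 → $1,932.64
Total COGS = $1,795.68 + $1,932.64 = $3,728.32
Ending inventory (cost pool remaining) = $1,354.38
Check: goods available $5,082.70 = COGS $3,728.32 + ending $1,354.38

Ending inventory = $1,354.38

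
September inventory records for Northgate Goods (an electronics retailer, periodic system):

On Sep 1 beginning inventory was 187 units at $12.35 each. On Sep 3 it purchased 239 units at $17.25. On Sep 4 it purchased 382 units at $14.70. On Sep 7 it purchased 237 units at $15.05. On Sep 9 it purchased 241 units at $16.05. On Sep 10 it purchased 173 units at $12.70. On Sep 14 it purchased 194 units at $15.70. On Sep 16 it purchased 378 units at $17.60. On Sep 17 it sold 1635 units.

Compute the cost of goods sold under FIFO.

Sep 17, 1635 sold [FIFO — oldest first]: 187 @ $12.35 + 239 @ $17.25 + 382 @ $14.70 + 237 @ $15.05 + 241 @ $16.05 + 173 @ $12.70 + 176 @ $15.70 = $24,442.80
Ending inventory: 18 @ $15.70 + 378 @ $17.60 = $6,935.40

COGS = $24,442.80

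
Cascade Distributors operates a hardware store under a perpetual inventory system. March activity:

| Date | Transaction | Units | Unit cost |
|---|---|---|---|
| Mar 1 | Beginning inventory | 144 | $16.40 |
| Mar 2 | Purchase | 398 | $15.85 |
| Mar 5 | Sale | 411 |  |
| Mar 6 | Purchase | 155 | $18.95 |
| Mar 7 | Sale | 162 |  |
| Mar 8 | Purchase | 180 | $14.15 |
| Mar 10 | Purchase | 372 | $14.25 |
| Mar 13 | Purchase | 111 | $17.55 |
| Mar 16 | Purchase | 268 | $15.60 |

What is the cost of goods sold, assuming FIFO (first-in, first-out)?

Mar 5, 411 sold [FIFO — oldest first]: 144 @ $16.40 + 267 @ $15.85 = $6,593.55
Mar 7, 162 sold [FIFO — oldest first]: 131 @ $15.85 + 31 @ $18.95 = $2,663.80
Total COGS = $6,593.55 + $2,663.80 = $9,257.35
Ending inventory: 124 @ $18.95 + 180 @ $14.15 + 372 @ $14.25 + 111 @ $17.55 + 268 @ $15.60 = $16,326.65

COGS = $9,257.35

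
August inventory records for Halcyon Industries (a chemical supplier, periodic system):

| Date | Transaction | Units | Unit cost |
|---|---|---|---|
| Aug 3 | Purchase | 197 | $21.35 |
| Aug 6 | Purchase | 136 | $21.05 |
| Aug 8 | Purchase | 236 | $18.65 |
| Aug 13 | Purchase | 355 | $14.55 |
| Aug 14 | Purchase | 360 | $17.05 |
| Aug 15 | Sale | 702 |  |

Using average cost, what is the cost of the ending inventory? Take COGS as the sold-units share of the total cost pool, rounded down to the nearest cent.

Ending inventory = $10,322.53

Aug 15, sell 702: 702/1284 × $22,773.40 → $12,450.87
Ending inventory (cost pool remaining) = $10,322.53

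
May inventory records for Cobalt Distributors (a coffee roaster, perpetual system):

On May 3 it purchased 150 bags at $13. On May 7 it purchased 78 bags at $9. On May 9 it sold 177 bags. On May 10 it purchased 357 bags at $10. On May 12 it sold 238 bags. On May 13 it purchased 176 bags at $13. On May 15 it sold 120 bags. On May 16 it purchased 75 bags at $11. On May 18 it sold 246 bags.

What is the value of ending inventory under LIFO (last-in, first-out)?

Ending inventory = $703

May 9, 177 sold [LIFO — newest first]: 78 @ $9 + 99 @ $13 = $1,989
May 12, 238 sold [LIFO — newest first]: 238 @ $10 = $2,380
May 15, 120 sold [LIFO — newest first]: 120 @ $13 = $1,560
May 18, 246 sold [LIFO — newest first]: 75 @ $11 + 56 @ $13 + 115 @ $10 = $2,703
Total COGS = $1,989 + $2,380 + $1,560 + $2,703 = $8,632
Ending inventory: 51 @ $13 + 4 @ $10 = $703
Check: goods available $9,335 = COGS $8,632 + ending $703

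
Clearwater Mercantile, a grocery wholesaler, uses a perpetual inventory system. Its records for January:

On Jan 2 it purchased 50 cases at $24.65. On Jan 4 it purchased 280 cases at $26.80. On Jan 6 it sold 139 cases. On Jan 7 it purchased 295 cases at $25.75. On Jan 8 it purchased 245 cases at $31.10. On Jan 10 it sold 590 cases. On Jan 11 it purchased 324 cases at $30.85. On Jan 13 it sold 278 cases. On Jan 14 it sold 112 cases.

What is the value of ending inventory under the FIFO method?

Ending inventory = $2,313.75

Jan 6, 139 sold [FIFO — oldest first]: 50 @ $24.65 + 89 @ $26.80 = $3,617.70
Jan 10, 590 sold [FIFO — oldest first]: 191 @ $26.80 + 295 @ $25.75 + 104 @ $31.10 = $15,949.45
Jan 13, 278 sold [FIFO — oldest first]: 141 @ $31.10 + 137 @ $30.85 = $8,611.55
Jan 14, 112 sold [FIFO — oldest first]: 112 @ $30.85 = $3,455.20
Total COGS = $3,617.70 + $15,949.45 + $8,611.55 + $3,455.20 = $31,633.90
Ending inventory: 75 @ $30.85 = $2,313.75
Check: goods available $33,947.65 = COGS $31,633.90 + ending $2,313.75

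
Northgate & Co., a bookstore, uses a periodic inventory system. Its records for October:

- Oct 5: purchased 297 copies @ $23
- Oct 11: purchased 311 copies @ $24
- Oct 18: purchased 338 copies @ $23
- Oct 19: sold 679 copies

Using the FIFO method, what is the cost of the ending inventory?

Oct 19, 679 sold [FIFO — oldest first]: 297 @ $23 + 311 @ $24 + 71 @ $23 = $15,928
Ending inventory: 267 @ $23 = $6,141

Ending inventory = $6,141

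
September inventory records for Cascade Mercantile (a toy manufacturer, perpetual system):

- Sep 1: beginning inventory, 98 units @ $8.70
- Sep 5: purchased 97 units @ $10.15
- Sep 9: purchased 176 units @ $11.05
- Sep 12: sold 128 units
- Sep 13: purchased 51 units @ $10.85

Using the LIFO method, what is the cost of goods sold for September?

Sep 12, 128 sold [LIFO — newest first]: 128 @ $11.05 = $1,414.40
Ending inventory: 98 @ $8.70 + 97 @ $10.15 + 48 @ $11.05 + 51 @ $10.85 = $2,920.90

COGS = $1,414.40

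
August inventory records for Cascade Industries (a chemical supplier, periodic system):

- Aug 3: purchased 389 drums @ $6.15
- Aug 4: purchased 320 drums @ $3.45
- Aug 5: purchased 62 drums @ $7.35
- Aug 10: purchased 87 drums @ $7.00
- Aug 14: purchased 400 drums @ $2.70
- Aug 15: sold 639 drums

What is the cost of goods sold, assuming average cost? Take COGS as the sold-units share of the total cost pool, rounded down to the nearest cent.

COGS = $2,865.36

Aug 15, sell 639: 639/1258 × $5,641.05 → $2,865.36
Ending inventory (cost pool remaining) = $2,775.69
Check: goods available $5,641.05 = COGS $2,865.36 + ending $2,775.69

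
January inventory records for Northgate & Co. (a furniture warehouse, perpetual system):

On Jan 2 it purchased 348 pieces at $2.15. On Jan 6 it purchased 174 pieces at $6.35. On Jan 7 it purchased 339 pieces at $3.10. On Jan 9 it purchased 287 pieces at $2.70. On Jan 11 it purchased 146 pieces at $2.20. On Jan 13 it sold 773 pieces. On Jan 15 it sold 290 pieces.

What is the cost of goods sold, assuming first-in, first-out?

Jan 13, 773 sold [FIFO — oldest first]: 348 @ $2.15 + 174 @ $6.35 + 251 @ $3.10 = $2,631.20
Jan 15, 290 sold [FIFO — oldest first]: 88 @ $3.10 + 202 @ $2.70 = $818.20
Total COGS = $2,631.20 + $818.20 = $3,449.40
Ending inventory: 85 @ $2.70 + 146 @ $2.20 = $550.70

COGS = $3,449.40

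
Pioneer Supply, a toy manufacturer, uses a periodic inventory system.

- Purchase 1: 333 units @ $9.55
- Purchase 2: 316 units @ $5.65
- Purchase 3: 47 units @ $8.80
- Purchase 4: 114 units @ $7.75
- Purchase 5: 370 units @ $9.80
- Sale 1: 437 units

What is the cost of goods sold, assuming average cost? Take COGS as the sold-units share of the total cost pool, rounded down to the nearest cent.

Sale 1, sell 437: 437/1180 × $9,888.65 → $3,662.15
Ending inventory (cost pool remaining) = $6,226.50

COGS = $3,662.15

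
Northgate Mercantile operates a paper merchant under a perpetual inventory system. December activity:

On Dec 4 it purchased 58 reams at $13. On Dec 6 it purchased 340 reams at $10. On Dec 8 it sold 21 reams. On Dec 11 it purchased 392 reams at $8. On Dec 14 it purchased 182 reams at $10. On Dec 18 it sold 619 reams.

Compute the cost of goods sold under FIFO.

Dec 8, 21 sold [FIFO — oldest first]: 21 @ $13 = $273
Dec 18, 619 sold [FIFO — oldest first]: 37 @ $13 + 340 @ $10 + 242 @ $8 = $5,817
Total COGS = $273 + $5,817 = $6,090
Ending inventory: 150 @ $8 + 182 @ $10 = $3,020
Check: goods available $9,110 = COGS $6,090 + ending $3,020

COGS = $6,090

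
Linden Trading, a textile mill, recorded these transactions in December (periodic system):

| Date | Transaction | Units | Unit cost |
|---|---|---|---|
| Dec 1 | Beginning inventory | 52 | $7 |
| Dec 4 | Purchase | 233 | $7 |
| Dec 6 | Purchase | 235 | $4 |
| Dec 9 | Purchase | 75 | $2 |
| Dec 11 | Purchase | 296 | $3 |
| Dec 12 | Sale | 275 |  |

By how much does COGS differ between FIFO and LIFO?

$1,100

FIFO COGS: 52 @ $7 + 223 @ $7 = $1,925
LIFO COGS: 275 @ $3 = $825
Difference = |$1,925 − $825| = $1,100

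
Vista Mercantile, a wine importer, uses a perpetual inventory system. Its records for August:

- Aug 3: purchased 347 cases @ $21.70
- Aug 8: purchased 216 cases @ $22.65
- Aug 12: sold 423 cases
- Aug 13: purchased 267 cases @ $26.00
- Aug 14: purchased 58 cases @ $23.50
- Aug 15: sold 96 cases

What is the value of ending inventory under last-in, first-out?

Ending inventory = $8,992.00

Aug 12, 423 sold [LIFO — newest first]: 216 @ $22.65 + 207 @ $21.70 = $9,384.30
Aug 15, 96 sold [LIFO — newest first]: 58 @ $23.50 + 38 @ $26.00 = $2,351.00
Total COGS = $9,384.30 + $2,351.00 = $11,735.30
Ending inventory: 140 @ $21.70 + 229 @ $26.00 = $8,992.00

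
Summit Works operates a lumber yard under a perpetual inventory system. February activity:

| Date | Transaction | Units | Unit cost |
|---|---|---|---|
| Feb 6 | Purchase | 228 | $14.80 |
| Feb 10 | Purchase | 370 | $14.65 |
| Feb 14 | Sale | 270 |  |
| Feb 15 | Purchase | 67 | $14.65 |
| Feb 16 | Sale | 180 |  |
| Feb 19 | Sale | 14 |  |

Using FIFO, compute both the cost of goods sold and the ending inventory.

COGS = $6,831.80; ending inventory = $2,944.65

Feb 14, 270 sold [FIFO — oldest first]: 228 @ $14.80 + 42 @ $14.65 = $3,989.70
Feb 16, 180 sold [FIFO — oldest first]: 180 @ $14.65 = $2,637.00
Feb 19, 14 sold [FIFO — oldest first]: 14 @ $14.65 = $205.10
Total COGS = $3,989.70 + $2,637.00 + $205.10 = $6,831.80
Ending inventory: 134 @ $14.65 + 67 @ $14.65 = $2,944.65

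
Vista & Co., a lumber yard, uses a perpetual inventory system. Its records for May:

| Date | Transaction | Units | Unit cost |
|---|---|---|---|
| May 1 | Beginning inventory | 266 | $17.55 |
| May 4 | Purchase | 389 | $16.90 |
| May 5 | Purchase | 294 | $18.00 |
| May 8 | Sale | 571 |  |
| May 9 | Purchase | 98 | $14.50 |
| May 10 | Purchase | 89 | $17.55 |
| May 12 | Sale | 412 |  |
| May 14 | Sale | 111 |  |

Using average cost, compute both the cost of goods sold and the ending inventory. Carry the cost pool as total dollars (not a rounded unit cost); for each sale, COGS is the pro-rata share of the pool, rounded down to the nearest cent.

COGS = $18,806.03; ending inventory = $711.32

After May 1: 266 on hand, pool $4,668.30 (≈ $17.5500 each)
After May 4: 655 on hand, pool $11,242.40 (≈ $17.1640 each)
After May 5: 949 on hand, pool $16,534.40 (≈ $17.4230 each)
May 8, sell 571: 571/949 × $16,534.40 → $9,948.51
After May 9: 476 on hand, pool $8,006.89 (≈ $16.8212 each)
After May 10: 565 on hand, pool $9,568.84 (≈ $16.9360 each)
May 12, sell 412: 412/565 × $9,568.84 → $6,977.63
May 14, sell 111: 111/153 × $2,591.21 → $1,879.89
Total COGS = $9,948.51 + $6,977.63 + $1,879.89 = $18,806.03
Ending inventory (cost pool remaining) = $711.32
Check: goods available $19,517.35 = COGS $18,806.03 + ending $711.32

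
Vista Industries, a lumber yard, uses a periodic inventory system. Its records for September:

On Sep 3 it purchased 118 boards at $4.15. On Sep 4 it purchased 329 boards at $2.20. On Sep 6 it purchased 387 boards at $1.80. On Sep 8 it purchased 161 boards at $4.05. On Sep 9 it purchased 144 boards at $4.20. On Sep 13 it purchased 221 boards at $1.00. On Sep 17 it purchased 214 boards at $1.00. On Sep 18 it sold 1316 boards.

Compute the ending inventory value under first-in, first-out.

Ending inventory = $258.00

Sep 18, 1316 sold [FIFO — oldest first]: 118 @ $4.15 + 329 @ $2.20 + 387 @ $1.80 + 161 @ $4.05 + 144 @ $4.20 + 177 @ $1.00 = $3,343.95
Ending inventory: 44 @ $1.00 + 214 @ $1.00 = $258.00
Check: goods available $3,601.95 = COGS $3,343.95 + ending $258.00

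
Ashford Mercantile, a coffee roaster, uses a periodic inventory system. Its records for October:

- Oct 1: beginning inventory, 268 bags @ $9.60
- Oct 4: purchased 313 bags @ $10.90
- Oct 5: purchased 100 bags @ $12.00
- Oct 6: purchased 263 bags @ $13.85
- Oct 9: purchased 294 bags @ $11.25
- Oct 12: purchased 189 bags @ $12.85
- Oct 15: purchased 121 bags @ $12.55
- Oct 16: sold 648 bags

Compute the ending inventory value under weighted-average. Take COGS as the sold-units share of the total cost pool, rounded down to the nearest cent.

Oct 16, sell 648: 648/1548 × $18,081.75 → $7,569.10
Ending inventory (cost pool remaining) = $10,512.65

Ending inventory = $10,512.65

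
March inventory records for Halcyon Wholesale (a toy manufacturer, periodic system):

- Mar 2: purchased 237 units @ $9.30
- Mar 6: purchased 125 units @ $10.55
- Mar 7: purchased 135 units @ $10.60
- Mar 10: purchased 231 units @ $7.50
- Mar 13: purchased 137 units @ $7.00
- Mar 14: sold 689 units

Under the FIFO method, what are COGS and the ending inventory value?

Mar 14, 689 sold [FIFO — oldest first]: 237 @ $9.30 + 125 @ $10.55 + 135 @ $10.60 + 192 @ $7.50 = $6,393.85
Ending inventory: 39 @ $7.50 + 137 @ $7.00 = $1,251.50

COGS = $6,393.85; ending inventory = $1,251.50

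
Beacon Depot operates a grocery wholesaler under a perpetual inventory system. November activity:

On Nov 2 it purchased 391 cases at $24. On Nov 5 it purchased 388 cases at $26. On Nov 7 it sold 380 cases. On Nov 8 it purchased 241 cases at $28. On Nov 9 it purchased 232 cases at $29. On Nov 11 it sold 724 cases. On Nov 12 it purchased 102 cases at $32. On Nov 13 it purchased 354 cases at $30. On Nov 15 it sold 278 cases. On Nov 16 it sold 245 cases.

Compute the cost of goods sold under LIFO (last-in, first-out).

COGS = $44,888

Nov 7, 380 sold [LIFO — newest first]: 380 @ $26 = $9,880
Nov 11, 724 sold [LIFO — newest first]: 232 @ $29 + 241 @ $28 + 8 @ $26 + 243 @ $24 = $19,516
Nov 15, 278 sold [LIFO — newest first]: 278 @ $30 = $8,340
Nov 16, 245 sold [LIFO — newest first]: 76 @ $30 + 102 @ $32 + 67 @ $24 = $7,152
Total COGS = $9,880 + $19,516 + $8,340 + $7,152 = $44,888
Ending inventory: 81 @ $24 = $1,944
Check: goods available $46,832 = COGS $44,888 + ending $1,944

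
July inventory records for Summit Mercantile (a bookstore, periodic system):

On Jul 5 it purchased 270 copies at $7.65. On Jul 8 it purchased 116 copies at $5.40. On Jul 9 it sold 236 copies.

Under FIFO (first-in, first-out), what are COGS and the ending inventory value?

Jul 9, 236 sold [FIFO — oldest first]: 236 @ $7.65 = $1,805.40
Ending inventory: 34 @ $7.65 + 116 @ $5.40 = $886.50

COGS = $1,805.40; ending inventory = $886.50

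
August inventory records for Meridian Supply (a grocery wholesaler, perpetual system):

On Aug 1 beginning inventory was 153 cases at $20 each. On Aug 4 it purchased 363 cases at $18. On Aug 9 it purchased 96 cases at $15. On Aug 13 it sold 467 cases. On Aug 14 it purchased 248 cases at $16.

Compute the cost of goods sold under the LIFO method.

COGS = $8,134

Aug 13, 467 sold [LIFO — newest first]: 96 @ $15 + 363 @ $18 + 8 @ $20 = $8,134
Ending inventory: 145 @ $20 + 248 @ $16 = $6,868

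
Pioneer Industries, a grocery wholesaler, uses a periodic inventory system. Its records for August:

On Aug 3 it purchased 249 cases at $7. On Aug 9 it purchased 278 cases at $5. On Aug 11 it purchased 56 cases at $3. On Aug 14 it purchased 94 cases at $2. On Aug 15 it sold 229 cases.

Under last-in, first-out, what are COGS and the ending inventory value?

COGS = $751; ending inventory = $2,738

Aug 15, 229 sold [LIFO — newest first]: 94 @ $2 + 56 @ $3 + 79 @ $5 = $751
Ending inventory: 249 @ $7 + 199 @ $5 = $2,738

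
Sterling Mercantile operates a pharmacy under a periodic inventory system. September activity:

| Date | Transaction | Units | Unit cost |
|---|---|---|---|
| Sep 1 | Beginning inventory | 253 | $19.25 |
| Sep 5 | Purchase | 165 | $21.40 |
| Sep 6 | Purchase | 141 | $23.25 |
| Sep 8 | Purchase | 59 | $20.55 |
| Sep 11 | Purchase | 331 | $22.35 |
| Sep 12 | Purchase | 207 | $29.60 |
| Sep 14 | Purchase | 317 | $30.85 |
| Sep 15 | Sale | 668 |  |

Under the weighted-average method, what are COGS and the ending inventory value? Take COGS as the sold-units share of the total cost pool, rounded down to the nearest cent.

COGS = $16,414.95; ending inventory = $19,781.50

Sep 15, sell 668: 668/1473 × $36,196.45 → $16,414.95
Ending inventory (cost pool remaining) = $19,781.50
Check: goods available $36,196.45 = COGS $16,414.95 + ending $19,781.50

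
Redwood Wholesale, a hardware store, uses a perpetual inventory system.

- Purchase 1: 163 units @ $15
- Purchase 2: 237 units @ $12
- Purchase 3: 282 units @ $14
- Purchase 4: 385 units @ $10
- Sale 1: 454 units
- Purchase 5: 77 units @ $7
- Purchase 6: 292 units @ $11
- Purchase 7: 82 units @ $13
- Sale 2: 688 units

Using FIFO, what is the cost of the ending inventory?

Sale 1 (454) [FIFO — oldest first]: 163 @ $15 + 237 @ $12 + 54 @ $14 = $6,045
Sale 2 (688) [FIFO — oldest first]: 228 @ $14 + 385 @ $10 + 75 @ $7 = $7,567
Total COGS = $6,045 + $7,567 = $13,612
Ending inventory: 2 @ $7 + 292 @ $11 + 82 @ $13 = $4,292
Check: goods available $17,904 = COGS $13,612 + ending $4,292

Ending inventory = $4,292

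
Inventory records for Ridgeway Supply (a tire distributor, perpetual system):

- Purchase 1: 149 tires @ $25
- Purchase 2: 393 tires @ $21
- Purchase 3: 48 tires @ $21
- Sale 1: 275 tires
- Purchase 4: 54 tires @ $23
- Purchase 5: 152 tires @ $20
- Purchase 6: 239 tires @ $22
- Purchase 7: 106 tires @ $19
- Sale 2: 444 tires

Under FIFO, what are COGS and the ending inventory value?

COGS = $15,728; ending inventory = $8,812

Sale 1 (275) [FIFO — oldest first]: 149 @ $25 + 126 @ $21 = $6,371
Sale 2 (444) [FIFO — oldest first]: 267 @ $21 + 48 @ $21 + 54 @ $23 + 75 @ $20 = $9,357
Total COGS = $6,371 + $9,357 = $15,728
Ending inventory: 77 @ $20 + 239 @ $22 + 106 @ $19 = $8,812
Check: goods available $24,540 = COGS $15,728 + ending $8,812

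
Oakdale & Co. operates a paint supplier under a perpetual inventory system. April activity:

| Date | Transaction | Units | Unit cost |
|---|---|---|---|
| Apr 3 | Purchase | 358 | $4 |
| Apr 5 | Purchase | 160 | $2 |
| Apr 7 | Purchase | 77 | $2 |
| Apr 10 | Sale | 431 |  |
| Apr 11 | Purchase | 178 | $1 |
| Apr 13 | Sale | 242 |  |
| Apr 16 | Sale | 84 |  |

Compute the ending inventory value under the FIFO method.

Apr 10, 431 sold [FIFO — oldest first]: 358 @ $4 + 73 @ $2 = $1,578
Apr 13, 242 sold [FIFO — oldest first]: 87 @ $2 + 77 @ $2 + 78 @ $1 = $406
Apr 16, 84 sold [FIFO — oldest first]: 84 @ $1 = $84
Total COGS = $1,578 + $406 + $84 = $2,068
Ending inventory: 16 @ $1 = $16

Ending inventory = $16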